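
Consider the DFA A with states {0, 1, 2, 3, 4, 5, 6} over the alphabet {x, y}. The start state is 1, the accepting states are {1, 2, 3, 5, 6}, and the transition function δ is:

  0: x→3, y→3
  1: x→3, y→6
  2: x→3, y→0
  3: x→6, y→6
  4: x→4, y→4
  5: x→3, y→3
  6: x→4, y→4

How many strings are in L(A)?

The useful subgraph on states {1, 3, 6} is acyclic, so L(A) is finite; the longest accepting path visits 3 useful states, giving maximum string length 2.
Counting accepting paths from 1 by length: 1 of length 0, 2 of length 1, 2 of length 2. Total 5.

5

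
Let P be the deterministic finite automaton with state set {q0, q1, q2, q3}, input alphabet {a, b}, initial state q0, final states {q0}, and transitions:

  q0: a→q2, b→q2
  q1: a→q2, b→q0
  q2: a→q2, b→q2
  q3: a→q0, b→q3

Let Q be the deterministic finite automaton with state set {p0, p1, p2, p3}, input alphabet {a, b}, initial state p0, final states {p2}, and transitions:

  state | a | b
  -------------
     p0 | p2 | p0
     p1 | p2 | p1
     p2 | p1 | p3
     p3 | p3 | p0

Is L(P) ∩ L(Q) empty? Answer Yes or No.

Yes

Exploring the product automaton P × Q from the start pair (q0, p0), following both machines on each input symbol, reaches 5 state pairs: (q0, p0), (q2, p2), (q2, p0), (q2, p1), (q2, p3).
P accepts in {q0} and Q accepts in {p2}; no reachable pair has both components accepting, so no string drives both machines to acceptance simultaneously and L(P) ∩ L(Q) = ∅.
So no string is accepted by both, and the intersection is empty.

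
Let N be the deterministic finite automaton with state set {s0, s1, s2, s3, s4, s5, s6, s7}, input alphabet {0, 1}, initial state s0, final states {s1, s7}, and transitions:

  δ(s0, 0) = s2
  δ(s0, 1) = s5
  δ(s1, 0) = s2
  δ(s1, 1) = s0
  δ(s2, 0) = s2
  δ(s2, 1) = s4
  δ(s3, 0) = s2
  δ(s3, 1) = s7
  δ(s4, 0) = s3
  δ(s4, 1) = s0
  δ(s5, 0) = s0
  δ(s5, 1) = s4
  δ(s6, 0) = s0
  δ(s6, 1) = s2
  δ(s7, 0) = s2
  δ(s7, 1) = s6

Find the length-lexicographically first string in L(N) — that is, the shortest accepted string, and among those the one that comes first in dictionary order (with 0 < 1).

A breadth-first search from s0 reaches an accepting state first via the path s0 → s2 → s4 → s3 → s7 on input 0101.
No string of length < 4 is accepted (BFS exhausts all shorter strings without reaching an accepting state), and 0101 is the lexicographically least accepting string of length 4.

0101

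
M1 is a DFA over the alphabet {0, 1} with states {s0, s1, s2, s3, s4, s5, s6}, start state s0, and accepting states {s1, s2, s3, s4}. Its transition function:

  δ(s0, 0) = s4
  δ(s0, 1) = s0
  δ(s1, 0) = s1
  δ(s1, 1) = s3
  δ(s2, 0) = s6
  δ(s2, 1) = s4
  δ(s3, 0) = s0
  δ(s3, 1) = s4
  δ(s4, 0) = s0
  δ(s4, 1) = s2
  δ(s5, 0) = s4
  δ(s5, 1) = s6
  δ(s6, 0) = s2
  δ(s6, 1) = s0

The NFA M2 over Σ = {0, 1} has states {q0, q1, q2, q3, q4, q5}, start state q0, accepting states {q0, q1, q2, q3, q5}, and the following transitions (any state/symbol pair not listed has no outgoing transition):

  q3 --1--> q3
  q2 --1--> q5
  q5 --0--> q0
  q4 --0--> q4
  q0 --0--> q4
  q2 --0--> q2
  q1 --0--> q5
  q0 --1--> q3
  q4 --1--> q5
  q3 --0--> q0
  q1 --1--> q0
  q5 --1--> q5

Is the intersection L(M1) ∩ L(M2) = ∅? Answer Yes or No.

The string 01 is accepted by both M1 and M2.
Hence L(M1) ∩ L(M2) ≠ ∅.

No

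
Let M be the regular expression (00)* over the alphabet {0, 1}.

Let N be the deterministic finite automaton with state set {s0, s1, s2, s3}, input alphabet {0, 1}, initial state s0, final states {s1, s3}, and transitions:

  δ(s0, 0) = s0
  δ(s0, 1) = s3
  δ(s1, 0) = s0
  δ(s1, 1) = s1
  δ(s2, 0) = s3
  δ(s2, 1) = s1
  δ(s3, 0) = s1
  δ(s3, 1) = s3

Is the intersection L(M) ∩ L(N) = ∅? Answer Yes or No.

Yes

Converting the expression M to a DFA (subset construction, then merging equivalent states) gives the minimal DFA with states {m0, m1, m2}, start state m0, accepting states {m0} and transitions m0: 0→m1, 1→m2; m1: 0→m0, 1→m2; m2: 0→m2, 1→m2.
Exploring the product automaton M × N from the start pair (m0, s0), following both machines on each input symbol, reaches 5 state pairs: (m0, s0), (m1, s0), (m2, s3), (m2, s1), (m2, s0).
M accepts in {m0} and N accepts in {s1, s3}; no reachable pair has both components accepting, so no string drives both machines to acceptance simultaneously and L(M) ∩ L(N) = ∅.
So no string is accepted by both, and the intersection is empty.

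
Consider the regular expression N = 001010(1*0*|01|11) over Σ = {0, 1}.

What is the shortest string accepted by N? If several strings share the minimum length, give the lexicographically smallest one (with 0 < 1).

001010

By inspection of the expression, no string of length less than 6 matches, and 001010 is the lexicographically first match of length 6.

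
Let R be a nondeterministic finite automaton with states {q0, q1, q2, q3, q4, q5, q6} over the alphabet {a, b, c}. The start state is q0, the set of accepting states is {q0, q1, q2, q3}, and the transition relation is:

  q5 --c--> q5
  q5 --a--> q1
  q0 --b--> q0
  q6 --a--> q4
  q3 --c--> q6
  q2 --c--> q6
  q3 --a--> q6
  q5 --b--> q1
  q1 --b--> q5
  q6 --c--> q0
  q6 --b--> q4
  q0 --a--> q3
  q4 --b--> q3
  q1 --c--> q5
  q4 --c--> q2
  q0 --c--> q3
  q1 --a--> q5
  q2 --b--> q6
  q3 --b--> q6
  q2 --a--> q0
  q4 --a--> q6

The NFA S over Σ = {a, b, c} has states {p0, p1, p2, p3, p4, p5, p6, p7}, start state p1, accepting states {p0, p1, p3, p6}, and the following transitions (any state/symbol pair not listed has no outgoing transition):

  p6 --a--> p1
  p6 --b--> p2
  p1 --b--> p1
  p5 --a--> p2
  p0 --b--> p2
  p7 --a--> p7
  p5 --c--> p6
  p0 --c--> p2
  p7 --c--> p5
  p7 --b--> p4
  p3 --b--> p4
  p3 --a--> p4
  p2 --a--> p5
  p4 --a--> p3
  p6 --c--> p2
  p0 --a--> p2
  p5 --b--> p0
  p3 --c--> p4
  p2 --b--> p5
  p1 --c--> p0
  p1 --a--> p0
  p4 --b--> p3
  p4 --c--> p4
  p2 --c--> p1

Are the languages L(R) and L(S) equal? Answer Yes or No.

Yes

Exploring the product automaton R × S from the start pair (q0, p1), following both machines on each input symbol, reaches 5 state pairs: (q0, p1), (q3, p0), (q6, p2), (q4, p5), (q2, p6).
R accepts in {q0, q1, q2, q3} and S accepts in {p0, p1, p3, p6}. In every reachable pair the two components are either both accepting — (q0, p1), (q3, p0), (q2, p6) — or both non-accepting, so no string is accepted by exactly one of the machines: L(R) \ L(S) and L(S) \ L(R) are both empty.
Hence every string is accepted by R iff it is accepted by S, and the two languages coincide.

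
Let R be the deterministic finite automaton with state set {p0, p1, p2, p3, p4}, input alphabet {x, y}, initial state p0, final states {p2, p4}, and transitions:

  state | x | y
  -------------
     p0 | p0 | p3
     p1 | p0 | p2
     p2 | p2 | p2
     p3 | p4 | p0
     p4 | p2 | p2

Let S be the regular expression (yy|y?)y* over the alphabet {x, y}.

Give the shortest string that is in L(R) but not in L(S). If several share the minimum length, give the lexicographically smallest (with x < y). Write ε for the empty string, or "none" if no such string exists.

The string yx is accepted by R but not by S.
No shorter string lies in the difference, and yx is the lexicographically first length-2 string in L(R) \ L(S).

yx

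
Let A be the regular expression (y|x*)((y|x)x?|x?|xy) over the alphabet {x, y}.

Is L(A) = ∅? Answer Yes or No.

No

The empty string ε matches the expression, so it belongs to L(A).
Since L(A) contains at least one string, it is not empty.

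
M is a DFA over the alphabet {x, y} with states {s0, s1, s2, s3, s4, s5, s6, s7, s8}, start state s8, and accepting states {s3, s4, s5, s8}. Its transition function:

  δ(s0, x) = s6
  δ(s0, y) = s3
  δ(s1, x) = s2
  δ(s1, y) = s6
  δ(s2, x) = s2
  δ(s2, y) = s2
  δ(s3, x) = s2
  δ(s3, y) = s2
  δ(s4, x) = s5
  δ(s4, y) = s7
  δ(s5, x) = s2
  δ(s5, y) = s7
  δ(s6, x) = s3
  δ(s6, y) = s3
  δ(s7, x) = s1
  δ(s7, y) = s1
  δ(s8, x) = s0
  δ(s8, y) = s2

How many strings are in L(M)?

The useful subgraph on states {s0, s3, s6, s8} is acyclic, so L(M) is finite; the longest accepting path visits 4 useful states, giving maximum string length 3.
Counting accepting paths from s8 by length: 1 of length 0, 1 of length 2, 2 of length 3. Total 4.

4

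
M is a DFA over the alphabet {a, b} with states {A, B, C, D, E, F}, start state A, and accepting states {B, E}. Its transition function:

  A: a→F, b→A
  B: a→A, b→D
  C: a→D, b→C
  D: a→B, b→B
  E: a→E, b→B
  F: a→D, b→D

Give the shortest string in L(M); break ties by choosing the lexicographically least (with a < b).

A breadth-first search from A reaches an accepting state first via the path A → F → D → B on input aaa.
No string of length < 3 is accepted (BFS exhausts all shorter strings without reaching an accepting state), and aaa is the lexicographically least accepting string of length 3.

aaa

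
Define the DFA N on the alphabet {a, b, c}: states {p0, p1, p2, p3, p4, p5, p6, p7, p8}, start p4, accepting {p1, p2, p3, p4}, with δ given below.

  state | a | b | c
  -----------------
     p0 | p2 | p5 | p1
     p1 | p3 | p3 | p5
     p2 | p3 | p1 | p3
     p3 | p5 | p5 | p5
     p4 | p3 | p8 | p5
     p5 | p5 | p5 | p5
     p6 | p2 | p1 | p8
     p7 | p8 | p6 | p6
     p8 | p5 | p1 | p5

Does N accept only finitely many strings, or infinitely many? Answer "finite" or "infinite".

The useful states (reachable from p4 and able to reach an accepting state) are {p1, p3, p4, p8}.
Restricted to these states the transition graph has no cycle, so every accepting path has bounded length and L is finite.

finite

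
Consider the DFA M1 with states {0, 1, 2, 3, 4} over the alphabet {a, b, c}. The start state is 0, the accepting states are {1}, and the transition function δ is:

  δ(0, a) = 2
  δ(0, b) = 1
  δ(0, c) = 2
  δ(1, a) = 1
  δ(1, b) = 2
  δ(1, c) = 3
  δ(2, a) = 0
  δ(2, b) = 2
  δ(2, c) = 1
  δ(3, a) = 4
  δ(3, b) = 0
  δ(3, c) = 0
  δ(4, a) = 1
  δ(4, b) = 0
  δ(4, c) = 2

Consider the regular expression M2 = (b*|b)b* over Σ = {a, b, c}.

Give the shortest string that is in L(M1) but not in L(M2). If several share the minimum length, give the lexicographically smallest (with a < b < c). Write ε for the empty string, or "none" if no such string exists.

ac

The string ac is accepted by M1 but not by M2.
No shorter string lies in the difference, and ac is the lexicographically first length-2 string in L(M1) \ L(M2).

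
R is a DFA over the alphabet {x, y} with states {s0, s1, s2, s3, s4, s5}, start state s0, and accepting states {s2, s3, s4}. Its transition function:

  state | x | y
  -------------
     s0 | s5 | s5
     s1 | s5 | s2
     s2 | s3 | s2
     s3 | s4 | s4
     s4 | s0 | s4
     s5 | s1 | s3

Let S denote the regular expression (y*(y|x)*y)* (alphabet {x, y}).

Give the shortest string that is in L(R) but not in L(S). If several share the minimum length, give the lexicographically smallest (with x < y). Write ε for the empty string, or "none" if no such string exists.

The string xyx is accepted by R but not by S.
No shorter string lies in the difference, and xyx is the lexicographically first length-3 string in L(R) \ L(S).

xyx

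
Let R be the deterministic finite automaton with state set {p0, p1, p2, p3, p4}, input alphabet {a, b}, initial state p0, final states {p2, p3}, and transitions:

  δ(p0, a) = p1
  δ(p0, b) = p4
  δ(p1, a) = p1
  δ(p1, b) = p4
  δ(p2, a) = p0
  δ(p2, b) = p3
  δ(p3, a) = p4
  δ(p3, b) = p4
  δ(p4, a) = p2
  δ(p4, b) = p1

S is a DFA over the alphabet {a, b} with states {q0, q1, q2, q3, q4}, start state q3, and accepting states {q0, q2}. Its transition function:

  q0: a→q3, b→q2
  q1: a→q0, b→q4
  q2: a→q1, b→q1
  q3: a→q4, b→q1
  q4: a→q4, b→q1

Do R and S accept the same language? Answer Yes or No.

Yes

Exploring the product automaton R × S from the start pair (p0, q3), following both machines on each input symbol, reaches 5 state pairs: (p0, q3), (p1, q4), (p4, q1), (p2, q0), (p3, q2).
R accepts in {p2, p3} and S accepts in {q0, q2}. In every reachable pair the two components are either both accepting — (p2, q0), (p3, q2) — or both non-accepting, so no string is accepted by exactly one of the machines: L(R) \ L(S) and L(S) \ L(R) are both empty.
Hence every string is accepted by R iff it is accepted by S, and the two languages coincide.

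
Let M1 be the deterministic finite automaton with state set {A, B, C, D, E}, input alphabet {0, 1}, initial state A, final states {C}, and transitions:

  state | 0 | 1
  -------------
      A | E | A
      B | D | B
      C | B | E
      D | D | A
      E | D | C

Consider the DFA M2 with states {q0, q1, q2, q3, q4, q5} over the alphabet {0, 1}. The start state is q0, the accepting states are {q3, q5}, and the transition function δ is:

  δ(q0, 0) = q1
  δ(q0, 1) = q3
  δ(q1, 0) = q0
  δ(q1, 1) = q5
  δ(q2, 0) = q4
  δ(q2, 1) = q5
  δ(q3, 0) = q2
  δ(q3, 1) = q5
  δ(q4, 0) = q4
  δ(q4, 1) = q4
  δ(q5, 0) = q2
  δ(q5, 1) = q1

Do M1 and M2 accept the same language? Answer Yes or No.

The string 100101 is accepted by M1 but rejected by M2.
So L(M1) ≠ L(M2).

No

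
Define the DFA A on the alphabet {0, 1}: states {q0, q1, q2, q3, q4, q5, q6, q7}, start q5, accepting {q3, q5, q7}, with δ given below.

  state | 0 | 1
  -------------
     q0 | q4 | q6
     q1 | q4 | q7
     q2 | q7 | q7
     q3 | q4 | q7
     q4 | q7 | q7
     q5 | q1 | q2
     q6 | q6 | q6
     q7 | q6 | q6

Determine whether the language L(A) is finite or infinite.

The useful states (reachable from q5 and able to reach an accepting state) are {q1, q2, q4, q5, q7}.
Restricted to these states the transition graph has no cycle, so every accepting path has bounded length and L is finite.

finite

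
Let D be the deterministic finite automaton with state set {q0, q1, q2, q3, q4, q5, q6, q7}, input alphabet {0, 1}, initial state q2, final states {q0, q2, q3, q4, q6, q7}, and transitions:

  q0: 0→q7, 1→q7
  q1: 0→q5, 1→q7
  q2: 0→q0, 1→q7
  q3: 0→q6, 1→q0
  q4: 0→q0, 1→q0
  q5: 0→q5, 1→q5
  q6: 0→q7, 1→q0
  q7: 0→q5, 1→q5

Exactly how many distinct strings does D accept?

The useful subgraph on states {q0, q2, q7} is acyclic, so L(D) is finite; the longest accepting path visits 3 useful states, giving maximum string length 2.
Counting accepting paths from q2 by length: 1 of length 0, 2 of length 1, 2 of length 2. Total 5.

5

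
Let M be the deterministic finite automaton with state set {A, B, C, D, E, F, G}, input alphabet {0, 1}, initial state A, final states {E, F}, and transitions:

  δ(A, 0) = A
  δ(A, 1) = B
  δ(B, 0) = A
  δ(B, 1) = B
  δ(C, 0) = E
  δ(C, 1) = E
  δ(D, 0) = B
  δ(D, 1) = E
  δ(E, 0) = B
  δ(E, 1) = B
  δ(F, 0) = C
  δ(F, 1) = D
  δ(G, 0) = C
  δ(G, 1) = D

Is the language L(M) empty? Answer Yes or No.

Yes

The states reachable from the start state are {A, B}.
None of the accepting states {E, F} is reachable, so no string is accepted and L(M) = ∅.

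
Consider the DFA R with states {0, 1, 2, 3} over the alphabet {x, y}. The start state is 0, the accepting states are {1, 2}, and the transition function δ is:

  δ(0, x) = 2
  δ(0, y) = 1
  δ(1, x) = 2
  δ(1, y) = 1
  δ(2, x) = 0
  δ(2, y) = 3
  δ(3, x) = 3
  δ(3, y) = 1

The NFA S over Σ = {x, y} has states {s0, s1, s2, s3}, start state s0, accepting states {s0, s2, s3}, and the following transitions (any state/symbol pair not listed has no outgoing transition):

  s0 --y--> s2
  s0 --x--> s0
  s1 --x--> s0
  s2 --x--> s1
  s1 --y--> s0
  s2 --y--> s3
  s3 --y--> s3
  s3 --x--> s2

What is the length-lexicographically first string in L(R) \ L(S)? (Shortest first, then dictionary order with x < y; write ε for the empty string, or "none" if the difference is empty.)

yx

The string yx is accepted by R but not by S.
No shorter string lies in the difference, and yx is the lexicographically first length-2 string in L(R) \ L(S).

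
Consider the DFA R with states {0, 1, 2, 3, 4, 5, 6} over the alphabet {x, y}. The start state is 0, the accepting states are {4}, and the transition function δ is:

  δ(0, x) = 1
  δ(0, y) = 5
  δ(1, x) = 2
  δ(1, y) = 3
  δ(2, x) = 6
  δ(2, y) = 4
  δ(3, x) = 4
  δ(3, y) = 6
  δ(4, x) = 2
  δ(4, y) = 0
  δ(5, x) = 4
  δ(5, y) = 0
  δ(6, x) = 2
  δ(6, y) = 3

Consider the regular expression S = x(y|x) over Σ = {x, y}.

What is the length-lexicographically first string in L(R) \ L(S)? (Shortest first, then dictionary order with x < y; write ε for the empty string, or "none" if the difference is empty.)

The string yx is accepted by R but not by S.
No shorter string lies in the difference, and yx is the lexicographically first length-2 string in L(R) \ L(S).

yx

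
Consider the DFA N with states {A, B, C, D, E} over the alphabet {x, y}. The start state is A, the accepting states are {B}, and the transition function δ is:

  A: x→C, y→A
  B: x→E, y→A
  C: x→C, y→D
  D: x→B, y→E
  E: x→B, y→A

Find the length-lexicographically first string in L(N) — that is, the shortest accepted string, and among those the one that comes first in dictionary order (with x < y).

A breadth-first search from A reaches an accepting state first via the path A → C → D → B on input xyx.
No string of length < 3 is accepted (BFS exhausts all shorter strings without reaching an accepting state), and xyx is the lexicographically least accepting string of length 3.

xyx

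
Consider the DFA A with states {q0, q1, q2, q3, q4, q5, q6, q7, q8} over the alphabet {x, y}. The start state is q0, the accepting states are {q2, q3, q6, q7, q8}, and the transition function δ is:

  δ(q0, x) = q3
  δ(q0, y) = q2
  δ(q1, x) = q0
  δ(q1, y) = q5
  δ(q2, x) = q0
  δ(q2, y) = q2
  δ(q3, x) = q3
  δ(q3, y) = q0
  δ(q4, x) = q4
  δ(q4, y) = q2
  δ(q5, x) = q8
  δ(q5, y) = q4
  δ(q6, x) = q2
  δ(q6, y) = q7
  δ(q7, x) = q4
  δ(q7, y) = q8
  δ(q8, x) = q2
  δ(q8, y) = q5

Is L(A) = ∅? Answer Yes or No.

No

The string x is accepted: the run q0 → q3 ends in the accepting state q3.
Since at least one string is accepted, L(A) is not empty.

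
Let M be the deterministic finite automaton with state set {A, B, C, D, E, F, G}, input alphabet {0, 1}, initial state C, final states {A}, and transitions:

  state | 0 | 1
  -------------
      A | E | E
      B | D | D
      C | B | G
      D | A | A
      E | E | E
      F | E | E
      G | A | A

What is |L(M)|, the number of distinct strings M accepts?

6

The useful subgraph on states {A, B, C, D, G} is acyclic, so L(M) is finite; the longest accepting path visits 4 useful states, giving maximum string length 3.
Counting accepting paths from C by length: 2 of length 2, 4 of length 3. Total 6.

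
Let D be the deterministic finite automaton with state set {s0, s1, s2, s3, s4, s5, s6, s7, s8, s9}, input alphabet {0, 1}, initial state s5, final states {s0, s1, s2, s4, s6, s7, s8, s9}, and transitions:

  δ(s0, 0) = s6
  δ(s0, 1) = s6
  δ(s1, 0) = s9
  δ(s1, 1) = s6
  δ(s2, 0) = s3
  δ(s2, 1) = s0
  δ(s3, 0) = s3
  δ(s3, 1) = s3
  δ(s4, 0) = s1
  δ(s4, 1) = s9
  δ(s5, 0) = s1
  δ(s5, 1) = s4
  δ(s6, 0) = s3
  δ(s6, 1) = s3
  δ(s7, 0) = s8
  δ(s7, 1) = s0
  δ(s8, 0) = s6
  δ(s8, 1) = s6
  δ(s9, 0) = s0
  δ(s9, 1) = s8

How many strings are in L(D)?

26

The useful subgraph on states {s0, s1, s4, s5, s6, s8, s9} is acyclic, so L(D) is finite; the longest accepting path visits 6 useful states, giving maximum string length 5.
Counting accepting paths from s5 by length: 2 of length 1, 4 of length 2, 6 of length 3, 10 of length 4, 4 of length 5. Total 26.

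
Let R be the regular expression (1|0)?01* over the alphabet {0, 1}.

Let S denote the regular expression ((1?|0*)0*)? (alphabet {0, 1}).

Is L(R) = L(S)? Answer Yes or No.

The string 01 is accepted by R but rejected by S.
So L(R) ≠ L(S).

No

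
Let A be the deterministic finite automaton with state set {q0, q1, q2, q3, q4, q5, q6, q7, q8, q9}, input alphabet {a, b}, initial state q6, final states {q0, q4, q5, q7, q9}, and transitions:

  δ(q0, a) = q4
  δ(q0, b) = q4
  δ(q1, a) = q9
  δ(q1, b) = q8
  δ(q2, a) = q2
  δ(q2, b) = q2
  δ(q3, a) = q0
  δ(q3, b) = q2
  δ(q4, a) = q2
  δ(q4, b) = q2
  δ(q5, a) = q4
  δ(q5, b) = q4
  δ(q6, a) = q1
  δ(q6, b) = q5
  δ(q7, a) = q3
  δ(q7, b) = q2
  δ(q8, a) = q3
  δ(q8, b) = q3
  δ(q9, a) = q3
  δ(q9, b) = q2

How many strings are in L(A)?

13

The useful subgraph on states {q0, q1, q3, q4, q5, q6, q8, q9} is acyclic, so L(A) is finite; the longest accepting path visits 6 useful states, giving maximum string length 5.
Counting accepting paths from q6 by length: 1 of length 1, 3 of length 2, 3 of length 4, 6 of length 5. Total 13.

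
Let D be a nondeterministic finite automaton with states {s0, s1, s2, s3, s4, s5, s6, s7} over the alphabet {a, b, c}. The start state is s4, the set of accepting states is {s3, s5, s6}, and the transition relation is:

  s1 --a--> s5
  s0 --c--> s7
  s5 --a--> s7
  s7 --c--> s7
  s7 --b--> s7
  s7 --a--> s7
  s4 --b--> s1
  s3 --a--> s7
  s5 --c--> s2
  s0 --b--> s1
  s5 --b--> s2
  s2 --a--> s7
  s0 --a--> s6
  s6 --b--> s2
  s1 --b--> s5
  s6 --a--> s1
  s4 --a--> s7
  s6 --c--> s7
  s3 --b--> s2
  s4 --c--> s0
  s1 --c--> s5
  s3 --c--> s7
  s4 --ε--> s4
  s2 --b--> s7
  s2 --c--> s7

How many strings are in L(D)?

10

The useful subgraph on states {s0, s1, s4, s5, s6} is acyclic, so L(D) is finite; the longest accepting path visits 5 useful states, giving maximum string length 4.
Counting accepting paths from s4 by length: 4 of length 2, 3 of length 3, 3 of length 4. Total 10.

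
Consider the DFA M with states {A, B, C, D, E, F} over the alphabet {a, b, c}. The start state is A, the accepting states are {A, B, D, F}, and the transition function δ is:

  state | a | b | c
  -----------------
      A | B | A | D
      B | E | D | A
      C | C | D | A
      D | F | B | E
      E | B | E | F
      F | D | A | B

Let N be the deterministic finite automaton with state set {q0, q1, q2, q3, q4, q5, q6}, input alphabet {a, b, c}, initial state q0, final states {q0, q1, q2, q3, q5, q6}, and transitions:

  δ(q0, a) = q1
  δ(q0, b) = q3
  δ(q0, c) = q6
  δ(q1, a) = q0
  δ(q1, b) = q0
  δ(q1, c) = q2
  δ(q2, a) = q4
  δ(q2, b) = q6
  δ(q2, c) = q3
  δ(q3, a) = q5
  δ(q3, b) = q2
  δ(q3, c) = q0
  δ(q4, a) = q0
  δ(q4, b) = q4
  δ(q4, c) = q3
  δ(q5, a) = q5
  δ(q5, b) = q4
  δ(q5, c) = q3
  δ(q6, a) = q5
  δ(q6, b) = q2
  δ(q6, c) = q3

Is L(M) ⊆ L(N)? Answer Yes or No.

The string aca is in L(M) but not in L(N).
So L(M) ⊄ L(N).

No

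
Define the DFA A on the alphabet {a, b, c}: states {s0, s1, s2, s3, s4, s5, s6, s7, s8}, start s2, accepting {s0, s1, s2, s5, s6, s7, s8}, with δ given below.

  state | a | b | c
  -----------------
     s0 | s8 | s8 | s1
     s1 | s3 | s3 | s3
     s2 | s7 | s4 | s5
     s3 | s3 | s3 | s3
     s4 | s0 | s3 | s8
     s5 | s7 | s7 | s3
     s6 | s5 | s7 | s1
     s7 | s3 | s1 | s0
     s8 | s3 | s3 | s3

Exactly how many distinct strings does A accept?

The useful subgraph on states {s0, s1, s2, s4, s5, s7, s8} is acyclic, so L(A) is finite; the longest accepting path visits 5 useful states, giving maximum string length 4.
Counting accepting paths from s2 by length: 1 of length 0, 2 of length 1, 6 of length 2, 10 of length 3, 6 of length 4. Total 25.

25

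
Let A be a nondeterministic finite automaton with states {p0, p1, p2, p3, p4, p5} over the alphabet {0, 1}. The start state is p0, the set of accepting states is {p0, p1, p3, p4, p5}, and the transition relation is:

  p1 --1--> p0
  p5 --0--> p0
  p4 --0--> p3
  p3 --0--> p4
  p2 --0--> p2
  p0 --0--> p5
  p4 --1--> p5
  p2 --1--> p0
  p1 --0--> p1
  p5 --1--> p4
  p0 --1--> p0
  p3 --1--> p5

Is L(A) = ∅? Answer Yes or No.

The empty string ε is accepted: the run p0 ends in the accepting state p0.
Since at least one string is accepted, L(A) is not empty.

No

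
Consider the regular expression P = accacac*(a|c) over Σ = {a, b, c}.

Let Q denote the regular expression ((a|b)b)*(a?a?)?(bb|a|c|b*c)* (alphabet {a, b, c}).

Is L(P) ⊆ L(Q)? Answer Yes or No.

Converting the expression P to a DFA (subset construction, then merging equivalent states) gives the minimal DFA with states {p0, p1, p2, p3, p4, p5, p6, p7, p8, p9}, start state p0, accepting states {p8, p9} and transitions p0: a→p1, b→p2, c→p2; p1: a→p2, b→p2, c→p3; p2: a→p2, b→p2, c→p2; p3: a→p2, b→p2, c→p4; p4: a→p5, b→p2, c→p2; p5: a→p2, b→p2, c→p6; p6: a→p7, b→p2, c→p2; p7: a→p8, b→p2, c→p9; p8: a→p2, b→p2, c→p2; p9: a→p8, b→p2, c→p9.
Converting the expression Q to a DFA (subset construction, then merging equivalent states) gives the minimal DFA with states {q0, q1, q2, q3, q4, q5, q6}, start state q0, accepting states {q0, q1, q3, q4} and transitions q0: a→q1, b→q2, c→q3; q1: a→q3, b→q4, c→q3; q2: a→q5, b→q0, c→q3; q3: a→q3, b→q6, c→q3; q4: a→q1, b→q1, c→q3; q5: a→q5, b→q5, c→q5; q6: a→q5, b→q3, c→q3.
Exploring the product automaton P × Q from the start pair (p0, q0), following both machines on each input symbol, reaches 16 state pairs: (p0, q0), (p1, q1), (p2, q2), (p2, q3), (p2, q4), (p3, q3), (p2, q5), (p2, q0), (p2, q6), (p2, q1), (p4, q3), (p5, q3), (p6, q3), (p7, q3), (p8, q3), (p9, q3).
P accepts in {p8, p9} and Q accepts in {q0, q1, q3, q4}. The reachable pairs whose P-component is accepting are (p8, q3), (p9, q3); in each of them the Q-component is accepting too, so the product for L(P) \ L(Q) (P-component accepting, Q-component rejecting) has no reachable accepting pair and the difference is empty.
Hence every string in L(P) is also in L(Q).

Yes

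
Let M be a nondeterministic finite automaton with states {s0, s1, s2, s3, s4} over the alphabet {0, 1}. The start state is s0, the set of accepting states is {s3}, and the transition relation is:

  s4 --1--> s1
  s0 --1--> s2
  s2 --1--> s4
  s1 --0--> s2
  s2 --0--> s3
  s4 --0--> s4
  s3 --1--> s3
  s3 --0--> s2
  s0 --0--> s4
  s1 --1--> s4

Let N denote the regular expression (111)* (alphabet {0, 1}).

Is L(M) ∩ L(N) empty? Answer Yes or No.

Converting the expression N to a DFA (subset construction, then merging equivalent states) gives the minimal DFA with states {n0, n1, n2, n3}, start state n0, accepting states {n0} and transitions n0: 0→n1, 1→n2; n1: 0→n1, 1→n1; n2: 0→n1, 1→n3; n3: 0→n1, 1→n0.
Exploring the product automaton M × N from the start pair (s0, n0), following both machines on each input symbol, reaches 12 state pairs: (s0, n0), (s4, n1), (s2, n2), (s1, n1), (s3, n1), (s4, n3), (s2, n1), (s1, n0), (s4, n2), (s1, n3), (s4, n0), (s1, n2).
M accepts in {s3} and N accepts in {n0}; no reachable pair has both components accepting, so no string drives both machines to acceptance simultaneously and L(M) ∩ L(N) = ∅.
So no string is accepted by both, and the intersection is empty.

Yes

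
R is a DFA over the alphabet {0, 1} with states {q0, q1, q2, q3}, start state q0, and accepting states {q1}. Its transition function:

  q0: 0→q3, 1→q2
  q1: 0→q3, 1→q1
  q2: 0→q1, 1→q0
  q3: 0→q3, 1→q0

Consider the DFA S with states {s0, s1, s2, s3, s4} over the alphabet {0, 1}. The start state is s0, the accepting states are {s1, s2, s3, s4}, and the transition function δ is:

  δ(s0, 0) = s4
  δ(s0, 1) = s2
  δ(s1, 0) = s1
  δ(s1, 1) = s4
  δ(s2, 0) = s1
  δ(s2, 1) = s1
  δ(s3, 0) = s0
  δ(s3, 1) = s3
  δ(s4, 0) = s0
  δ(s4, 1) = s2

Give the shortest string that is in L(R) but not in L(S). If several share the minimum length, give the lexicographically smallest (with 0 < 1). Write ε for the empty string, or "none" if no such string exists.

The string 1110 is accepted by R but not by S.
No shorter string lies in the difference, and 1110 is the lexicographically first length-4 string in L(R) \ L(S).

1110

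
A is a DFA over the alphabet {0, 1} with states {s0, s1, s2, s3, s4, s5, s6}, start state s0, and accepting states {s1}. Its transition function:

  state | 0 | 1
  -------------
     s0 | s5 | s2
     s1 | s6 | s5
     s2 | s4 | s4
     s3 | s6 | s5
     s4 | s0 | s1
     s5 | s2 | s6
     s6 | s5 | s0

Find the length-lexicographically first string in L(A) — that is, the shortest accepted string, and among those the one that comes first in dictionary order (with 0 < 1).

101

A breadth-first search from s0 reaches an accepting state first via the path s0 → s2 → s4 → s1 on input 101.
No string of length < 3 is accepted (BFS exhausts all shorter strings without reaching an accepting state), and 101 is the lexicographically least accepting string of length 3.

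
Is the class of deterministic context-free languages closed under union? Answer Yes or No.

{aⁿbⁿ : n≥0} and {aⁿb²ⁿ : n≥0} are each accepted by a deterministic PDA (push the a's; pop one per b, respectively one per two b's), but their union U is not. Suppose a DPDA M accepted U. Being deterministic, M has a single run on aⁿb²ⁿ, and since aⁿbⁿ ∈ U that run passes through an accepting configuration right after consuming the prefix aⁿbⁿ and then goes on to accept again after n more b's. Build an ordinary (nondeterministic) PDA M′ that simulates M on a's and b's and, at any moment when M is in an accepting state, may switch to a second mode in which it reads only c's, feeding each c to M as a b; M′ accepts when M does. Then M′ accepts aⁱbʲcᵏ (k≥1) exactly when both aⁱbʲ ∈ U and aⁱbʲ⁺ᵏ ∈ U, and checking the four cases (i=j or j=2i, combined with j+k=i or j+k=2i) leaves only i=j=k: so L(M′) ∩ a*b*c⁺ = {aⁿbⁿcⁿ : n≥1} would be context-free, which it is not (pumping lemma) — contradiction. (The union is an unambiguous CFL; it is determinism, not unambiguity, that fails.)

No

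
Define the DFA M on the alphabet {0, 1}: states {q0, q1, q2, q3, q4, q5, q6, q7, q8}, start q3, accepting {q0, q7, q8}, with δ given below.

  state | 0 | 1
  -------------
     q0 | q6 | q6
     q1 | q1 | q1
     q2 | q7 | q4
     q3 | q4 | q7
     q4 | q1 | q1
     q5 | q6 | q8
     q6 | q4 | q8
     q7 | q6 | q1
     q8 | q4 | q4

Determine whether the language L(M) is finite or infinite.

The useful states (reachable from q3 and able to reach an accepting state) are {q3, q6, q7, q8}.
Restricted to these states the transition graph has no cycle, so every accepting path has bounded length and L is finite.

finite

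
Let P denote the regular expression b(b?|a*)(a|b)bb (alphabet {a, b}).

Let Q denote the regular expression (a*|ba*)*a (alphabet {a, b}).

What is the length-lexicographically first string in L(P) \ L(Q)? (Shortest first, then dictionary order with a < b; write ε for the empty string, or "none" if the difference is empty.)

babb

The string babb is accepted by P but not by Q.
No shorter string lies in the difference, and babb is the lexicographically first length-4 string in L(P) \ L(Q).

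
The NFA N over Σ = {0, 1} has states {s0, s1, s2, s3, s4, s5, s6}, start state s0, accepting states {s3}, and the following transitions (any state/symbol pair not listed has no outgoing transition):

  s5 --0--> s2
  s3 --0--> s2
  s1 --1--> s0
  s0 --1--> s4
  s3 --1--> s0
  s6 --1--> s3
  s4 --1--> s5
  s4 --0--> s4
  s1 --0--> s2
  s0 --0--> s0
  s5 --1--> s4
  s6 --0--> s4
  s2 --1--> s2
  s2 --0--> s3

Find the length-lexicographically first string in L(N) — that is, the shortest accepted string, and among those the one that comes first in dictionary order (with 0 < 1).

1100

A breadth-first search from s0 reaches an accepting state first via the path s0 → s4 → s5 → s2 → s3 on input 1100.
No string of length < 4 is accepted (BFS exhausts all shorter strings without reaching an accepting state), and 1100 is the lexicographically least accepting string of length 4.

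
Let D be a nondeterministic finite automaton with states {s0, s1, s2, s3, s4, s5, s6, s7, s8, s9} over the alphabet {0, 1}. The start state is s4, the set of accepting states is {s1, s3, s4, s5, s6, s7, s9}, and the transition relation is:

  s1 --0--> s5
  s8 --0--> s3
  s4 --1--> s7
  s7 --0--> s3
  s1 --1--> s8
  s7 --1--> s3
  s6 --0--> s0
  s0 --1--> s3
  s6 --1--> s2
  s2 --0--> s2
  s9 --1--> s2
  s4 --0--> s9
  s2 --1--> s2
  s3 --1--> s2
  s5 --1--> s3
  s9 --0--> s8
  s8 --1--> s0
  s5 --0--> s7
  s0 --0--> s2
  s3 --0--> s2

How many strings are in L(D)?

7

The useful subgraph on states {s0, s3, s4, s7, s8, s9} is acyclic, so L(D) is finite; the longest accepting path visits 5 useful states, giving maximum string length 4.
Counting accepting paths from s4 by length: 1 of length 0, 2 of length 1, 2 of length 2, 1 of length 3, 1 of length 4. Total 7.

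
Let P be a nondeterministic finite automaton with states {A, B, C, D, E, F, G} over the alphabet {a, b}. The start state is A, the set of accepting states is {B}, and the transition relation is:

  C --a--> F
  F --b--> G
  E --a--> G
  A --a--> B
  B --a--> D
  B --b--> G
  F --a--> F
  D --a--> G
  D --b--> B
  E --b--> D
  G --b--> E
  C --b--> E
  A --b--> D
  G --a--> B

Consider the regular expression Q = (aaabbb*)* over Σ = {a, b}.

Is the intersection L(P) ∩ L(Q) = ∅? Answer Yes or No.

No

The string aaabbb is accepted by both P and Q.
Hence L(P) ∩ L(Q) ≠ ∅.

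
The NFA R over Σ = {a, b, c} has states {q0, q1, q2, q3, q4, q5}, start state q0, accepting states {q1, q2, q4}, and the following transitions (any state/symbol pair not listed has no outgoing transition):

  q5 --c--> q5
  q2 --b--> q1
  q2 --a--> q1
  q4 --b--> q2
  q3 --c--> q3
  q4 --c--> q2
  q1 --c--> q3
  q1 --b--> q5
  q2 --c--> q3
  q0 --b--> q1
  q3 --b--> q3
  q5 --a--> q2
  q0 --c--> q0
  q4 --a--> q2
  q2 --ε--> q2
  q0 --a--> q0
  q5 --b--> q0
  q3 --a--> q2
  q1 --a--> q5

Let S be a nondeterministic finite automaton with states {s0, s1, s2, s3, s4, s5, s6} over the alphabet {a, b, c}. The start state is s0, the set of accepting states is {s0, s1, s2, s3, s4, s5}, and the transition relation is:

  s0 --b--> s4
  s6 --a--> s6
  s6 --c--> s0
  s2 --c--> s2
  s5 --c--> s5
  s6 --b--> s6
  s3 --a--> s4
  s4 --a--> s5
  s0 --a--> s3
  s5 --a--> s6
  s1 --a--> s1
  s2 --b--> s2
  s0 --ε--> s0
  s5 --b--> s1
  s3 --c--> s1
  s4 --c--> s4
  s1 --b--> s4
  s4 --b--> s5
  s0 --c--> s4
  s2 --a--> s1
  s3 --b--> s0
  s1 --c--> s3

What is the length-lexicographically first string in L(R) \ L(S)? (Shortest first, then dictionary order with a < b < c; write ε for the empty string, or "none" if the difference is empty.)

The string baa is accepted by R but not by S.
No shorter string lies in the difference, and baa is the lexicographically first length-3 string in L(R) \ L(S).

baa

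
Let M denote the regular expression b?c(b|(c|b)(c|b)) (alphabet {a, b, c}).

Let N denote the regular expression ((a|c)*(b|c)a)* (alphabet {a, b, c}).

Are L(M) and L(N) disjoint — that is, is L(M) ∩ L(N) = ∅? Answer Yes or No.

Yes

Converting the expression M to a DFA (subset construction, then merging equivalent states) gives the minimal DFA with states {m0, m1, m2, m3, m4, m5, m6}, start state m0, accepting states {m4, m6} and transitions m0: a→m1, b→m2, c→m3; m1: a→m1, b→m1, c→m1; m2: a→m1, b→m1, c→m3; m3: a→m1, b→m4, c→m5; m4: a→m1, b→m6, c→m6; m5: a→m1, b→m6, c→m6; m6: a→m1, b→m1, c→m1.
Converting the expression N to a DFA (subset construction, then merging equivalent states) gives the minimal DFA with states {n0, n1, n2, n3, n4}, start state n0, accepting states {n0} and transitions n0: a→n1, b→n2, c→n3; n1: a→n1, b→n2, c→n3; n2: a→n0, b→n4, c→n4; n3: a→n0, b→n2, c→n3; n4: a→n4, b→n4, c→n4.
Exploring the product automaton M × N from the start pair (m0, n0), following both machines on each input symbol, reaches 16 state pairs: (m0, n0), (m1, n1), (m2, n2), (m3, n3), (m1, n2), (m1, n3), (m1, n0), (m1, n4), (m3, n4), (m4, n2), (m5, n3), (m4, n4), (m5, n4), (m6, n4), (m6, n2), (m6, n3).
M accepts in {m4, m6} and N accepts in {n0}; no reachable pair has both components accepting, so no string drives both machines to acceptance simultaneously and L(M) ∩ L(N) = ∅.
So no string is accepted by both, and the intersection is empty.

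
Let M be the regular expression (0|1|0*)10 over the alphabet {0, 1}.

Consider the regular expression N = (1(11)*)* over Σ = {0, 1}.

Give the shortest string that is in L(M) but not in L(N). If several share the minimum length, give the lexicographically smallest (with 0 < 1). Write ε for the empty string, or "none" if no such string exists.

The string 10 is accepted by M but not by N.
No shorter string lies in the difference, and 10 is the lexicographically first length-2 string in L(M) \ L(N).

10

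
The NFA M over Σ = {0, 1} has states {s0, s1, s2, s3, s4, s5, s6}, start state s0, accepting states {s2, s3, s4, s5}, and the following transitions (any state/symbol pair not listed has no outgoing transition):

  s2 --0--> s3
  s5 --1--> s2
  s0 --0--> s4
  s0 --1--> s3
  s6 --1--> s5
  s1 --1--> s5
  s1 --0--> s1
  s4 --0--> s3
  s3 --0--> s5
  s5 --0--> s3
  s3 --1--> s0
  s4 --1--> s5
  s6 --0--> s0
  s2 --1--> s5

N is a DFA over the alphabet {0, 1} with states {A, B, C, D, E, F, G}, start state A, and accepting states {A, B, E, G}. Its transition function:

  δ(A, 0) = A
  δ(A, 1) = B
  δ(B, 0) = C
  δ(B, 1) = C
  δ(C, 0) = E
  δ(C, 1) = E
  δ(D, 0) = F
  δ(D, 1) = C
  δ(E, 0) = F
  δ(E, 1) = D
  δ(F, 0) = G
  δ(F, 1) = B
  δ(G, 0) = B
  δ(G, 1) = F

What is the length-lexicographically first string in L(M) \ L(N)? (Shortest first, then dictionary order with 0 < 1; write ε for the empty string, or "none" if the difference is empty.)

The string 10 is accepted by M but not by N.
No shorter string lies in the difference, and 10 is the lexicographically first length-2 string in L(M) \ L(N).

10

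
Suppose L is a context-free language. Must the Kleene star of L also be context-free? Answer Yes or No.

Yes

If S₁ is the start symbol of a grammar for L, the grammar with new start symbol S and productions S → S₁S | ε generates L*.
So the context-free languages are closed under Kleene star.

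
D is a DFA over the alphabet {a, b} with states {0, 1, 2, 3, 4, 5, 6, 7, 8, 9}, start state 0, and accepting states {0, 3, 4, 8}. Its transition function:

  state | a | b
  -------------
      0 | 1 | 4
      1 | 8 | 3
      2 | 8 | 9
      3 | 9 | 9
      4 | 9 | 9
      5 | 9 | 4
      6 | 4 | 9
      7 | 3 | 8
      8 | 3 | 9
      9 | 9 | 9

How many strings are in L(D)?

5

The useful subgraph on states {0, 1, 3, 4, 8} is acyclic, so L(D) is finite; the longest accepting path visits 4 useful states, giving maximum string length 3.
Counting accepting paths from 0 by length: 1 of length 0, 1 of length 1, 2 of length 2, 1 of length 3. Total 5.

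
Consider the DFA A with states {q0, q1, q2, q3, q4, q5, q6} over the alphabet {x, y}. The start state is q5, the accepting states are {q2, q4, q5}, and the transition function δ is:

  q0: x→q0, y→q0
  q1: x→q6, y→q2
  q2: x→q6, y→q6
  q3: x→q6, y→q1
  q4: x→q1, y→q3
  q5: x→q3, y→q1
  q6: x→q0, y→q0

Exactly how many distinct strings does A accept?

3

The useful subgraph on states {q1, q2, q3, q5} is acyclic, so L(A) is finite; the longest accepting path visits 4 useful states, giving maximum string length 3.
Counting accepting paths from q5 by length: 1 of length 0, 1 of length 2, 1 of length 3. Total 3.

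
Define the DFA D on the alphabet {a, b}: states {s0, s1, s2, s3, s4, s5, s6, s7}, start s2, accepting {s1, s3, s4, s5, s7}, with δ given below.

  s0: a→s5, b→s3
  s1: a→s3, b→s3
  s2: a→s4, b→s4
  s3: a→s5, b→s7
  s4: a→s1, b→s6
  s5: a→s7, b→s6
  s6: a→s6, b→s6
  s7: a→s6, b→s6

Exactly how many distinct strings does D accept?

The useful subgraph on states {s1, s2, s3, s4, s5, s7} is acyclic, so L(D) is finite; the longest accepting path visits 6 useful states, giving maximum string length 5.
Counting accepting paths from s2 by length: 2 of length 1, 2 of length 2, 4 of length 3, 8 of length 4, 4 of length 5. Total 20.

20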